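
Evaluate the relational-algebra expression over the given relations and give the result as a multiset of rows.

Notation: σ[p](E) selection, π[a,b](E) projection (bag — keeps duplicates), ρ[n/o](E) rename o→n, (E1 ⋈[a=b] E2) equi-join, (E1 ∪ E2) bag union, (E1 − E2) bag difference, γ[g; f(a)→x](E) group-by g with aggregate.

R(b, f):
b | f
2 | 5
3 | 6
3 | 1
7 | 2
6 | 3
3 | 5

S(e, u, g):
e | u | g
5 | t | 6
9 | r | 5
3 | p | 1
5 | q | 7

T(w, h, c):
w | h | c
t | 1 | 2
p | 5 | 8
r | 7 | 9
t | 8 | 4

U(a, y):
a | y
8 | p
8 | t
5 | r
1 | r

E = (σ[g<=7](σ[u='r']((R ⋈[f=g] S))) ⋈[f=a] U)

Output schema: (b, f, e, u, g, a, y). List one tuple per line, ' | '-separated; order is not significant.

Subexpression sizes:
  R → 6
  S → 4
  (R ⋈[f=g] S) → 4
  σ[u='r']((R ⋈[f=g] S)) → 2
  σ[g<=7](σ[u='r']((R ⋈[f=g] S))) → 2
  U → 4
  (σ[g<=7](σ[u='r']((R ⋈[f=g] S))) ⋈[f=a] U) → 2

== RESULT ==
b | f | e | u | g | a | y
2 | 5 | 9 | r | 5 | 5 | r
3 | 5 | 9 | r | 5 | 5 | r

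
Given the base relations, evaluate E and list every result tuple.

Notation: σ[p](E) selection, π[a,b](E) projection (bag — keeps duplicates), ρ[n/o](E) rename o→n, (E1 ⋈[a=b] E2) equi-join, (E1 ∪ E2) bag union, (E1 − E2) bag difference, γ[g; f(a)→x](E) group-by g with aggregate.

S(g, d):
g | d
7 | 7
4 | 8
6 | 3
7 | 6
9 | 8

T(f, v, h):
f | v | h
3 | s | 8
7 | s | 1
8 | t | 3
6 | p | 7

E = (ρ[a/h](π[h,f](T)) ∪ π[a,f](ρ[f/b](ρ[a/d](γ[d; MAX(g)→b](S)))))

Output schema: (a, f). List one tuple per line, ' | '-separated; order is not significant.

Stepwise |·|:
  T → 4
  π[h,f](T) → 4
  ρ[a/h](π[h,f](T)) → 4
  S → 5
  γ[d; MAX(g)→b](S) → 4
  ρ[a/d](γ[d; MAX(g)→b](S)) → 4
  ρ[f/b](ρ[a/d](γ[d; MAX(g)→b](S))) → 4
  π[a,f](ρ[f/b](ρ[a/d](γ[d; MAX(g)→b](S)))) → 4
  (ρ[a/h](π[h,f](T)) ∪ π[a,f](ρ[f/b](ρ[a/d](γ[d; MAX(g)→b](S))))) → 8

== RESULT ==
a | f
1 | 7
3 | 6
3 | 8
6 | 7
7 | 6
7 | 7
8 | 3
8 | 9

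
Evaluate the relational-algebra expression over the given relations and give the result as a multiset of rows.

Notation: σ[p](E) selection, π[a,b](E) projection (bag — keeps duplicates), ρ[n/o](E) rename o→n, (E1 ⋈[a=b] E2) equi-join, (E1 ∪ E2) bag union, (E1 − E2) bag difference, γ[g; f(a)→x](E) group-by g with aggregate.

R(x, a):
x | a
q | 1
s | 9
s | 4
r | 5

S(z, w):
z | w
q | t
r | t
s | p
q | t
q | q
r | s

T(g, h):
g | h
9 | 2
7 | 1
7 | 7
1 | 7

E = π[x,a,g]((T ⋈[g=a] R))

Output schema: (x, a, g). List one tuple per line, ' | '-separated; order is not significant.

Subexpression sizes:
  T → 4
  R → 4
  (T ⋈[g=a] R) → 2
  π[x,a,g]((T ⋈[g=a] R)) → 2

== RESULT ==
x | a | g
q | 1 | 1
s | 9 | 9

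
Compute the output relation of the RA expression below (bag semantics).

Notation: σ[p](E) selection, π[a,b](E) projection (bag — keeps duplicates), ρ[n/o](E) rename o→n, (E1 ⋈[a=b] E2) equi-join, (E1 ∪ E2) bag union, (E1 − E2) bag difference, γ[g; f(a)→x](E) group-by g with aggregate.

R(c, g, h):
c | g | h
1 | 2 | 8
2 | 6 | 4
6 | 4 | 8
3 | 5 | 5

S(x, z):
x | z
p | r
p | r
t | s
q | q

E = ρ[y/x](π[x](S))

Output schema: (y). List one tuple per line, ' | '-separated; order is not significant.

Per-node cardinality:
  S → 4
  π[x](S) → 4
  ρ[y/x](π[x](S)) → 4

== RESULT ==
y
p
p
q
t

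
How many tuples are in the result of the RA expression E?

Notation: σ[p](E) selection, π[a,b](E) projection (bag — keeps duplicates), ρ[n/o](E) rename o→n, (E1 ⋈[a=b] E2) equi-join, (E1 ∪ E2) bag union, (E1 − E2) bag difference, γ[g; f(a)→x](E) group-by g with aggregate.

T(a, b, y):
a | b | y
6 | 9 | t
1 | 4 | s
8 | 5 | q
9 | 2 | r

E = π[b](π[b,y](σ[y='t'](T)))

Row counts bottom-up:
  T → 4
  σ[y='t'](T) → 1
  π[b,y](σ[y='t'](T)) → 1
  π[b](π[b,y](σ[y='t'](T))) → 1

|E| = 1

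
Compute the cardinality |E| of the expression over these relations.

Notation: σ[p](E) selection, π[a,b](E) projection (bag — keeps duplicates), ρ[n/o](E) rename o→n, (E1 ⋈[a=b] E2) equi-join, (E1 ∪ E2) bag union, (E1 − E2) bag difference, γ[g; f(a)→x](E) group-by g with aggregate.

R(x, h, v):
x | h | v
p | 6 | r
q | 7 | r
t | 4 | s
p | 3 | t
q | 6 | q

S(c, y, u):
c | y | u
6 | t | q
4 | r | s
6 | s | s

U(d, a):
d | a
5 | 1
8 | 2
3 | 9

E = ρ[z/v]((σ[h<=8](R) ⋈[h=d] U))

Row counts bottom-up:
  R → 5
  σ[h<=8](R) → 5
  U → 3
  (σ[h<=8](R) ⋈[h=d] U) → 1
  ρ[z/v]((σ[h<=8](R) ⋈[h=d] U)) → 1

|E| = 1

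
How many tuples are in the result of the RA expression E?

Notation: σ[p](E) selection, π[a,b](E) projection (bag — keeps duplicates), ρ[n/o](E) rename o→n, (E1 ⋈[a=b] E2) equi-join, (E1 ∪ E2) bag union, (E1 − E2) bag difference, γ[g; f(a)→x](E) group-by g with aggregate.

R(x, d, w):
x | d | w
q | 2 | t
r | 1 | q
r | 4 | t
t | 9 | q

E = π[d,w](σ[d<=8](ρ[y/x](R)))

Row counts bottom-up:
  R → 4
  ρ[y/x](R) → 4
  σ[d<=8](ρ[y/x](R)) → 3
  π[d,w](σ[d<=8](ρ[y/x](R))) → 3

|E| = 3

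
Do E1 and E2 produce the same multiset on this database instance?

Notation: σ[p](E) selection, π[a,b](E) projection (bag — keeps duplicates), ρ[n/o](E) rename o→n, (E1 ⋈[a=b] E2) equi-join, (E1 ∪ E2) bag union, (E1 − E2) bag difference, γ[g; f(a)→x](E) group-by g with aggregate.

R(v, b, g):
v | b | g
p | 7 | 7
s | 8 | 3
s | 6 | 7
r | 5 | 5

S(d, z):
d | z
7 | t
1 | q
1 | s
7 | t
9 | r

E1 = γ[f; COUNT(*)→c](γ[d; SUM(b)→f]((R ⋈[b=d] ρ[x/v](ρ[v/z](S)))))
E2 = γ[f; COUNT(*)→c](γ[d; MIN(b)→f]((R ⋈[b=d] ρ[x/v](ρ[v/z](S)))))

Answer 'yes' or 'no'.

E1 stepwise |·|:
  R → 4
  S → 5
  ρ[v/z](S) → 5
  ρ[x/v](ρ[v/z](S)) → 5
  (R ⋈[b=d] ρ[x/v](ρ[v/z](S))) → 2
  γ[d; SUM(b)→f]((R ⋈[b=d] ρ[x/v](ρ[v/z](S)))) → 1
  γ[f; COUNT(*)→c](γ[d; SUM(b)→f]((R ⋈[b=d] ρ[x/v](ρ[v/z](S))))) → 1
E2 stepwise |·|:
  R → 4
  S → 5
  ρ[v/z](S) → 5
  ρ[x/v](ρ[v/z](S)) → 5
  (R ⋈[b=d] ρ[x/v](ρ[v/z](S))) → 2
  γ[d; MIN(b)→f]((R ⋈[b=d] ρ[x/v](ρ[v/z](S)))) → 1
  γ[f; COUNT(*)→c](γ[d; MIN(b)→f]((R ⋈[b=d] ρ[x/v](ρ[v/z](S))))) → 1

E1 result:
f | c
14 | 1
E2 result:
f | c
7 | 1
Witness: (14, 1) appears 1× in E1 but 0× in E2.

no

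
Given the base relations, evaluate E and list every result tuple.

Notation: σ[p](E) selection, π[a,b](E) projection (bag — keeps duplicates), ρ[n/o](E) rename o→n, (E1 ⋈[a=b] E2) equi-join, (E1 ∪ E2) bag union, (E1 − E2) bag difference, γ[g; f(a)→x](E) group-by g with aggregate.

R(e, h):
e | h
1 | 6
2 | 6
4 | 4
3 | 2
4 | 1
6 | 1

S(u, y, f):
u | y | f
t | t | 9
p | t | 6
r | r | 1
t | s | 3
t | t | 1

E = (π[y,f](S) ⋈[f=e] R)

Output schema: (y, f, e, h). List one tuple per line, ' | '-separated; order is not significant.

Row counts bottom-up:
  S → 5
  π[y,f](S) → 5
  R → 6
  (π[y,f](S) ⋈[f=e] R) → 4

== RESULT ==
y | f | e | h
r | 1 | 1 | 6
s | 3 | 3 | 2
t | 1 | 1 | 6
t | 6 | 6 | 1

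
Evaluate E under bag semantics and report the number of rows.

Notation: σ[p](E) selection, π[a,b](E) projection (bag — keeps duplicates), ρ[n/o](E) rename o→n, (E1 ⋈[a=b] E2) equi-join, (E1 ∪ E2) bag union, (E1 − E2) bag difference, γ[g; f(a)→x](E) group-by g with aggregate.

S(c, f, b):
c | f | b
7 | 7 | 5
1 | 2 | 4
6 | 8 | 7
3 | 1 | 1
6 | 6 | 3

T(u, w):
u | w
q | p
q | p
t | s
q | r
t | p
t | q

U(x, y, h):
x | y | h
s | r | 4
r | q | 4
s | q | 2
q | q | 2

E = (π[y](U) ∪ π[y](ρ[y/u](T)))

Subexpression sizes:
  U → 4
  π[y](U) → 4
  T → 6
  ρ[y/u](T) → 6
  π[y](ρ[y/u](T)) → 6
  (π[y](U) ∪ π[y](ρ[y/u](T))) → 10

|E| = 10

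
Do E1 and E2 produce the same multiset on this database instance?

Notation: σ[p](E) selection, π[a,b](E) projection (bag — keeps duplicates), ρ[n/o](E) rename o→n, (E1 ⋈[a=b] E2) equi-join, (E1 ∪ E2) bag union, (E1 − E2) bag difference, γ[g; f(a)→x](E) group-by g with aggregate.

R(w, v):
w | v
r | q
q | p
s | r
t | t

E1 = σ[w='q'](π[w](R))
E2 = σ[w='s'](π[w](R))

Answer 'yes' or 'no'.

E1 stepwise |·|:
  R → 4
  π[w](R) → 4
  σ[w='q'](π[w](R)) → 1
E2 stepwise |·|:
  R → 4
  π[w](R) → 4
  σ[w='s'](π[w](R)) → 1

E1 result:
w
q
E2 result:
w
s
Witness: ('q',) appears 1× in E1 but 0× in E2.

no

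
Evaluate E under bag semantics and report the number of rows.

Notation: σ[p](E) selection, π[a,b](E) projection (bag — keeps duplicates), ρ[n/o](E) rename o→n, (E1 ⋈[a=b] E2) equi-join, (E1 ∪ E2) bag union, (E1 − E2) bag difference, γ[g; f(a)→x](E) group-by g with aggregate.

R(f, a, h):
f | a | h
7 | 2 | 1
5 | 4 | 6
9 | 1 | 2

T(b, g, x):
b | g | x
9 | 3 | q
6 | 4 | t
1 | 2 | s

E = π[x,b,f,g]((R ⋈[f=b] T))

Subexpression sizes:
  R → 3
  T → 3
  (R ⋈[f=b] T) → 1
  π[x,b,f,g]((R ⋈[f=b] T)) → 1

|E| = 1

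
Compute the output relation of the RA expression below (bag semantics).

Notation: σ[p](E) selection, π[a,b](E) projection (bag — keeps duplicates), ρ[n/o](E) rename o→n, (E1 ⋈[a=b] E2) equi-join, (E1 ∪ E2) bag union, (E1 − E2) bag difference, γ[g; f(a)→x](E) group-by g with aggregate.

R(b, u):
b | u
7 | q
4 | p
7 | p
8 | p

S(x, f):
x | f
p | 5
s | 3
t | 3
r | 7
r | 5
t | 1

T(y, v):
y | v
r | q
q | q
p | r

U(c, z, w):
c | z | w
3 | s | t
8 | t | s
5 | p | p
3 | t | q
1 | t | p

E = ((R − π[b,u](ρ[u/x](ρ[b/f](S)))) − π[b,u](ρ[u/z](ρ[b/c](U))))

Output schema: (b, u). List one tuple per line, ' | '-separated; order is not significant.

Row counts bottom-up:
  R → 4
  S → 6
  ρ[b/f](S) → 6
  ρ[u/x](ρ[b/f](S)) → 6
  π[b,u](ρ[u/x](ρ[b/f](S))) → 6
  (R − π[b,u](ρ[u/x](ρ[b/f](S)))) → 4
  U → 5
  ρ[b/c](U) → 5
  ρ[u/z](ρ[b/c](U)) → 5
  π[b,u](ρ[u/z](ρ[b/c](U))) → 5
  ((R − π[b,u](ρ[u/x](ρ[b/f](S)))) − π[b,u](ρ[u/z](ρ[b/c](U)))) → 4

== RESULT ==
b | u
4 | p
7 | p
7 | q
8 | p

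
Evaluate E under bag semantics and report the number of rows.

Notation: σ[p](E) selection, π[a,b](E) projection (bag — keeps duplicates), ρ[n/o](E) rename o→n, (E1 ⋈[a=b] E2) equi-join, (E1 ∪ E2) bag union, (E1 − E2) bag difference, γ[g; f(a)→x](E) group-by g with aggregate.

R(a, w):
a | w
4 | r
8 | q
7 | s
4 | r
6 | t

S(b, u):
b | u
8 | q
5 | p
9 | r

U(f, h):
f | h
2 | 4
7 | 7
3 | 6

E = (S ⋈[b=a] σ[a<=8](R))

Subexpression sizes:
  S → 3
  R → 5
  σ[a<=8](R) → 5
  (S ⋈[b=a] σ[a<=8](R)) → 1

|E| = 1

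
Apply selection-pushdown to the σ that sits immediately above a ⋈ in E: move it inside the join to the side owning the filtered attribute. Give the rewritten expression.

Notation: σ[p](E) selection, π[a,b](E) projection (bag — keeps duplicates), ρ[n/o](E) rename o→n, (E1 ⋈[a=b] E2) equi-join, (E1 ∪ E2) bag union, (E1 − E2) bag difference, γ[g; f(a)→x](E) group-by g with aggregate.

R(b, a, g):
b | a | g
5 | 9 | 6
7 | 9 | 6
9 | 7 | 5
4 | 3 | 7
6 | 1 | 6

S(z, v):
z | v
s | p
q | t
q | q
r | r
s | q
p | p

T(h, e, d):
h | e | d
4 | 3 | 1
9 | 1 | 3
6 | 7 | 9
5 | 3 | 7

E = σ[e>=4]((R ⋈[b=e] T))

σ filters on e, owned by the right side.
E' = (R ⋈[b=e] σ[e>=4](T))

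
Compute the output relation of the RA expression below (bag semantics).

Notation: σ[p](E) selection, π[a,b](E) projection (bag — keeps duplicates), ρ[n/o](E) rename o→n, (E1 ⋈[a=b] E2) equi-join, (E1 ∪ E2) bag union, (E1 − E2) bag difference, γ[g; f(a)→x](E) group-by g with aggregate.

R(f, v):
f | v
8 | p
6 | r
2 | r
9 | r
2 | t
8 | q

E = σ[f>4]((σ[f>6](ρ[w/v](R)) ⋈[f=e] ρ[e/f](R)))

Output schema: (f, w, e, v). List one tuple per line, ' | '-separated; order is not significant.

Row counts bottom-up:
  R → 6
  ρ[w/v](R) → 6
  σ[f>6](ρ[w/v](R)) → 3
  R → 6
  ρ[e/f](R) → 6
  (σ[f>6](ρ[w/v](R)) ⋈[f=e] ρ[e/f](R)) → 5
  σ[f>4]((σ[f>6](ρ[w/v](R)) ⋈[f=e] ρ[e/f](R))) → 5

== RESULT ==
f | w | e | v
8 | p | 8 | p
8 | p | 8 | q
8 | q | 8 | p
8 | q | 8 | q
9 | r | 9 | r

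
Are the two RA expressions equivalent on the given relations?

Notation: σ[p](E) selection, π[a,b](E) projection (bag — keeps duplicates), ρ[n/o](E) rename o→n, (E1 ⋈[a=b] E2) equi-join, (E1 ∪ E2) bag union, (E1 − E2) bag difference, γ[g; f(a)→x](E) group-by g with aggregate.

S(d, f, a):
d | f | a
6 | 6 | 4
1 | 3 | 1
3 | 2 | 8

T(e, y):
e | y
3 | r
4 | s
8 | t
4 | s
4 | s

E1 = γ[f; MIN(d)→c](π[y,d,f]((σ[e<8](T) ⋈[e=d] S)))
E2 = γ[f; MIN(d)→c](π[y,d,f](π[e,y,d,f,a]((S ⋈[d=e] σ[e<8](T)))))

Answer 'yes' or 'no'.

E1 row counts bottom-up:
  T → 5
  σ[e<8](T) → 4
  S → 3
  (σ[e<8](T) ⋈[e=d] S) → 1
  π[y,d,f]((σ[e<8](T) ⋈[e=d] S)) → 1
  γ[f; MIN(d)→c](π[y,d,f]((σ[e<8](T) ⋈[e=d] S))) → 1
E2 row counts bottom-up:
  S → 3
  T → 5
  σ[e<8](T) → 4
  (S ⋈[d=e] σ[e<8](T)) → 1
  π[e,y,d,f,a]((S ⋈[d=e] σ[e<8](T))) → 1
  π[y,d,f](π[e,y,d,f,a]((S ⋈[d=e] σ[e<8](T)))) → 1
  γ[f; MIN(d)→c](π[y,d,f](π[e,y,d,f,a]((S ⋈[d=e] σ[e<8](T))))) → 1

E1 and E2 produce the same multiset:
f | c
2 | 3

yes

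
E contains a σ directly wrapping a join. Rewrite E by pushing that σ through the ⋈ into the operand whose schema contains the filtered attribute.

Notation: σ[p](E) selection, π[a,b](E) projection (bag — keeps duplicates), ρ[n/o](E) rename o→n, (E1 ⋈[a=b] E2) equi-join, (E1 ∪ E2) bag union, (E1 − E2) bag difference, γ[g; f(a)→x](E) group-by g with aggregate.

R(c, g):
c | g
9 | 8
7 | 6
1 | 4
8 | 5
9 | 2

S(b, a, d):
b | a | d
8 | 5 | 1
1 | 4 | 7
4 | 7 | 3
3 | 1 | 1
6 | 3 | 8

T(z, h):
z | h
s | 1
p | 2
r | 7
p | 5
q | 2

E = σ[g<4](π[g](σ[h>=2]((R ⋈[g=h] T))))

σ filters on h, owned by the right side.
E' = σ[g<4](π[g]((R ⋈[g=h] σ[h>=2](T))))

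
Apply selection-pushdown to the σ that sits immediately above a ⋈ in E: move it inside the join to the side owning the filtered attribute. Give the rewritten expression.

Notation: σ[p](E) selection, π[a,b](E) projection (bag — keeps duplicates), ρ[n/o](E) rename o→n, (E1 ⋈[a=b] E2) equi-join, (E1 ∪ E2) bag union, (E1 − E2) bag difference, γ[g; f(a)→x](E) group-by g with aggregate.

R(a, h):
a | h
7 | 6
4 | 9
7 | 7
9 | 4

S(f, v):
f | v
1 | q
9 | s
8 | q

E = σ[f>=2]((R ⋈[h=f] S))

σ filters on f, owned by the right side.
E' = (R ⋈[h=f] σ[f>=2](S))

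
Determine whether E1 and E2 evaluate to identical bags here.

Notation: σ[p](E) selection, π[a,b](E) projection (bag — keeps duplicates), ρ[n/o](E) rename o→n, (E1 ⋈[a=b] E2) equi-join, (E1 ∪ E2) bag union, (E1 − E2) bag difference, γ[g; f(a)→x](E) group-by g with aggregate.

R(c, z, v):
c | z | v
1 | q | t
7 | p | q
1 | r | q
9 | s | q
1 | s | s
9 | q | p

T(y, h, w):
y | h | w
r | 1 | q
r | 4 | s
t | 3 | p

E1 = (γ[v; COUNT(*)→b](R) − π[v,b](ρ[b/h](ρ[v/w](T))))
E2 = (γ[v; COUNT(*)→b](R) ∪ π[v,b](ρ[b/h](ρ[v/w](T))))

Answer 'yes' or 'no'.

E1 subexpression sizes:
  R → 6
  γ[v; COUNT(*)→b](R) → 4
  T → 3
  ρ[v/w](T) → 3
  ρ[b/h](ρ[v/w](T)) → 3
  π[v,b](ρ[b/h](ρ[v/w](T))) → 3
  (γ[v; COUNT(*)→b](R) − π[v,b](ρ[b/h](ρ[v/w](T)))) → 4
E2 subexpression sizes:
  R → 6
  γ[v; COUNT(*)→b](R) → 4
  T → 3
  ρ[v/w](T) → 3
  ρ[b/h](ρ[v/w](T)) → 3
  π[v,b](ρ[b/h](ρ[v/w](T))) → 3
  (γ[v; COUNT(*)→b](R) ∪ π[v,b](ρ[b/h](ρ[v/w](T)))) → 7

E1 result:
v | b
p | 1
q | 3
s | 1
t | 1
E2 result:
v | b
p | 1
p | 3
q | 1
q | 3
s | 1
s | 4
t | 1
Witness: ('q', 1) appears 0× in E1 but 1× in E2.

no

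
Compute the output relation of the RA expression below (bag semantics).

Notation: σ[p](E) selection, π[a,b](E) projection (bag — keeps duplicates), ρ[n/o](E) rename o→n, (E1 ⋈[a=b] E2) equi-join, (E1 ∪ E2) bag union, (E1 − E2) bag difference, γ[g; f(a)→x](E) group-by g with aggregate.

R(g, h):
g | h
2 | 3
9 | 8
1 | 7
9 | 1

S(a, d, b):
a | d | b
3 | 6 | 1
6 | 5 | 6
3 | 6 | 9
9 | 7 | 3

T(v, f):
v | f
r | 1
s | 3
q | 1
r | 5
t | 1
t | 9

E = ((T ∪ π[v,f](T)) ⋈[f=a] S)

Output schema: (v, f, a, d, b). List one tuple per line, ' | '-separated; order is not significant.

Stepwise |·|:
  T → 6
  T → 6
  π[v,f](T) → 6
  (T ∪ π[v,f](T)) → 12
  S → 4
  ((T ∪ π[v,f](T)) ⋈[f=a] S) → 6

== RESULT ==
v | f | a | d | b
s | 3 | 3 | 6 | 1
s | 3 | 3 | 6 | 1
s | 3 | 3 | 6 | 9
s | 3 | 3 | 6 | 9
t | 9 | 9 | 7 | 3
t | 9 | 9 | 7 | 3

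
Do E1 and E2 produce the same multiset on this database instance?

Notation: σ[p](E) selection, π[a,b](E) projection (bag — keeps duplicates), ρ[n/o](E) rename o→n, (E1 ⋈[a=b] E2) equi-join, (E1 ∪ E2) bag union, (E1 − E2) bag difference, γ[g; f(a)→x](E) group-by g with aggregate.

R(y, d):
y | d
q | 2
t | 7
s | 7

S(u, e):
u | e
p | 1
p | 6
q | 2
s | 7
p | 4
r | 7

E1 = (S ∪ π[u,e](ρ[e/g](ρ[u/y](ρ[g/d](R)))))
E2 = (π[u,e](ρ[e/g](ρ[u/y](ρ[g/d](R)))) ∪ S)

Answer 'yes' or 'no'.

E1 row counts bottom-up:
  S → 6
  R → 3
  ρ[g/d](R) → 3
  ρ[u/y](ρ[g/d](R)) → 3
  ρ[e/g](ρ[u/y](ρ[g/d](R))) → 3
  π[u,e](ρ[e/g](ρ[u/y](ρ[g/d](R)))) → 3
  (S ∪ π[u,e](ρ[e/g](ρ[u/y](ρ[g/d](R))))) → 9
E2 row counts bottom-up:
  R → 3
  ρ[g/d](R) → 3
  ρ[u/y](ρ[g/d](R)) → 3
  ρ[e/g](ρ[u/y](ρ[g/d](R))) → 3
  π[u,e](ρ[e/g](ρ[u/y](ρ[g/d](R)))) → 3
  S → 6
  (π[u,e](ρ[e/g](ρ[u/y](ρ[g/d](R)))) ∪ S) → 9

E1 and E2 produce the same multiset:
u | e
p | 1
p | 4
p | 6
q | 2
q | 2
r | 7
s | 7
s | 7
t | 7

yes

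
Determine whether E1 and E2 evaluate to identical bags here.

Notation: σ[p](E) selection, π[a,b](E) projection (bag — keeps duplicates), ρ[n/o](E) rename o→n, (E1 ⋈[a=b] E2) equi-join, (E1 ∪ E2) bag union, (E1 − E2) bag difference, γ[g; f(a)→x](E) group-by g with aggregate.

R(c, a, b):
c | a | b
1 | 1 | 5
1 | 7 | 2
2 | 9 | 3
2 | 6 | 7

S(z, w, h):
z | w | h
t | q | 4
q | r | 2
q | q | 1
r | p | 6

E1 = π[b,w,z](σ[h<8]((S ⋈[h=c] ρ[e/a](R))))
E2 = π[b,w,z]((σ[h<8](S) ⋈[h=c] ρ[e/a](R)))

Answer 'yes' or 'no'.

E1 per-node cardinality:
  S → 4
  R → 4
  ρ[e/a](R) → 4
  (S ⋈[h=c] ρ[e/a](R)) → 4
  σ[h<8]((S ⋈[h=c] ρ[e/a](R))) → 4
  π[b,w,z](σ[h<8]((S ⋈[h=c] ρ[e/a](R)))) → 4
E2 per-node cardinality:
  S → 4
  σ[h<8](S) → 4
  R → 4
  ρ[e/a](R) → 4
  (σ[h<8](S) ⋈[h=c] ρ[e/a](R)) → 4
  π[b,w,z]((σ[h<8](S) ⋈[h=c] ρ[e/a](R))) → 4

E1 and E2 produce the same multiset:
b | w | z
2 | q | q
3 | r | q
5 | q | q
7 | r | q

yes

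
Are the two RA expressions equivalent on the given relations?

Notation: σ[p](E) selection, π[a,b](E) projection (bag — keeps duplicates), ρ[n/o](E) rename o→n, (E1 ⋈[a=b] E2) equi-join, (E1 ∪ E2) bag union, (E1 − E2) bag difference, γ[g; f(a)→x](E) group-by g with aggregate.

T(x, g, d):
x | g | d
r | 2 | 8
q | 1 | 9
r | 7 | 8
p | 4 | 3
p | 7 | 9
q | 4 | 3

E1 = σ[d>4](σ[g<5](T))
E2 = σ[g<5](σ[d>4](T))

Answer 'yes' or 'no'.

E1 subexpression sizes:
  T → 6
  σ[g<5](T) → 4
  σ[d>4](σ[g<5](T)) → 2
E2 subexpression sizes:
  T → 6
  σ[d>4](T) → 4
  σ[g<5](σ[d>4](T)) → 2

E1 and E2 produce the same multiset:
x | g | d
q | 1 | 9
r | 2 | 8

yes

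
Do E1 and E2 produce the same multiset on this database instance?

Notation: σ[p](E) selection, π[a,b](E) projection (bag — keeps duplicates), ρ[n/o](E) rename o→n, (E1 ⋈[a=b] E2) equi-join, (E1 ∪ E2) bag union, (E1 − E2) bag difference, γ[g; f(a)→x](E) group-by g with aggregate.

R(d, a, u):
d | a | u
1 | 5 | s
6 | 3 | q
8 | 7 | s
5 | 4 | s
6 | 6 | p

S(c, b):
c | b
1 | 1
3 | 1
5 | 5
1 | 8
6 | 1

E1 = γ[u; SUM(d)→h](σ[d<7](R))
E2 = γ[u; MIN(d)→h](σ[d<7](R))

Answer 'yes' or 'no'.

E1 stepwise |·|:
  R → 5
  σ[d<7](R) → 4
  γ[u; SUM(d)→h](σ[d<7](R)) → 3
E2 stepwise |·|:
  R → 5
  σ[d<7](R) → 4
  γ[u; MIN(d)→h](σ[d<7](R)) → 3

E1 result:
u | h
p | 6
q | 6
s | 6
E2 result:
u | h
p | 6
q | 6
s | 1
Witness: ('s', 6) appears 1× in E1 but 0× in E2.

no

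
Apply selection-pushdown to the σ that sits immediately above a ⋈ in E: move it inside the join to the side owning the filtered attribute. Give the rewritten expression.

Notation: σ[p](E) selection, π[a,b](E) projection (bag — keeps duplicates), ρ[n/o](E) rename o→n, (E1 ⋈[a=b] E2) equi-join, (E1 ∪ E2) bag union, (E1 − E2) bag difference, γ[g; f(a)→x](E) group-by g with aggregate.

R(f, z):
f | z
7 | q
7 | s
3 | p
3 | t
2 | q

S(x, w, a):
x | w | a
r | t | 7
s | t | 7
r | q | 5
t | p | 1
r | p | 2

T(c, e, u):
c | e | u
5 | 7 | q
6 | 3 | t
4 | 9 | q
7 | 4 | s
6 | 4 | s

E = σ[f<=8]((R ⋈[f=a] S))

σ filters on f, owned by the left side.
E' = (σ[f<=8](R) ⋈[f=a] S)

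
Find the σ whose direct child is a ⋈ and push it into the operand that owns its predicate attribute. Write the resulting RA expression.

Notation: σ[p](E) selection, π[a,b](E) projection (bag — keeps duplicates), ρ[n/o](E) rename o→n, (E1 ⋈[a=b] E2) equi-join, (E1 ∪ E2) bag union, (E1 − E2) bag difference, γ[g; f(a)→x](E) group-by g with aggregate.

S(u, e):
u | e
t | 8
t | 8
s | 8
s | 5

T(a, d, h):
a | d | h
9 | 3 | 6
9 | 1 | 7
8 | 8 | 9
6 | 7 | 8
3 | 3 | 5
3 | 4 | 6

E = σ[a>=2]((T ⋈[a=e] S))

σ filters on a, owned by the left side.
E' = (σ[a>=2](T) ⋈[a=e] S)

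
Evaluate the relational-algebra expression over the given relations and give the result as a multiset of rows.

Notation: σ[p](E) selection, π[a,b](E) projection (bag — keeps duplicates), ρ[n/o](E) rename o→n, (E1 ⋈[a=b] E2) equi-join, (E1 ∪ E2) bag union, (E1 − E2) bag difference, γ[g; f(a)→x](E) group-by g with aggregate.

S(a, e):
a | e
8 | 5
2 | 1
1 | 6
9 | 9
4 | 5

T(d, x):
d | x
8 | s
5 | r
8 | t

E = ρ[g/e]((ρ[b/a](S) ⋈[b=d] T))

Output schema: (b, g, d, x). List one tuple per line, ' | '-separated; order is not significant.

Per-node cardinality:
  S → 5
  ρ[b/a](S) → 5
  T → 3
  (ρ[b/a](S) ⋈[b=d] T) → 2
  ρ[g/e]((ρ[b/a](S) ⋈[b=d] T)) → 2

== RESULT ==
b | g | d | x
8 | 5 | 8 | s
8 | 5 | 8 | t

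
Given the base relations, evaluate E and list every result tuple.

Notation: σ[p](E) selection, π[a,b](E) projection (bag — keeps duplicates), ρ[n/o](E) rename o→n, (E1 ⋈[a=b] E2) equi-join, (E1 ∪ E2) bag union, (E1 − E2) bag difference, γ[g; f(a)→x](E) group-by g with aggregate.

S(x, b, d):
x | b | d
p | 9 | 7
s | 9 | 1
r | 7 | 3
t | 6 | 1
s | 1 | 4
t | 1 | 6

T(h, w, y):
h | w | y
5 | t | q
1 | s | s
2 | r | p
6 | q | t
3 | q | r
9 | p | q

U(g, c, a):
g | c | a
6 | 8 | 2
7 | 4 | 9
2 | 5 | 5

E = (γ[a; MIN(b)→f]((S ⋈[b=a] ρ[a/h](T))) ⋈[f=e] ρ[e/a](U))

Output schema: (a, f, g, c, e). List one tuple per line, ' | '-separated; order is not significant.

Stepwise |·|:
  S → 6
  T → 6
  ρ[a/h](T) → 6
  (S ⋈[b=a] ρ[a/h](T)) → 5
  γ[a; MIN(b)→f]((S ⋈[b=a] ρ[a/h](T))) → 3
  U → 3
  ρ[e/a](U) → 3
  (γ[a; MIN(b)→f]((S ⋈[b=a] ρ[a/h](T))) ⋈[f=e] ρ[e/a](U)) → 1

== RESULT ==
a | f | g | c | e
9 | 9 | 7 | 4 | 9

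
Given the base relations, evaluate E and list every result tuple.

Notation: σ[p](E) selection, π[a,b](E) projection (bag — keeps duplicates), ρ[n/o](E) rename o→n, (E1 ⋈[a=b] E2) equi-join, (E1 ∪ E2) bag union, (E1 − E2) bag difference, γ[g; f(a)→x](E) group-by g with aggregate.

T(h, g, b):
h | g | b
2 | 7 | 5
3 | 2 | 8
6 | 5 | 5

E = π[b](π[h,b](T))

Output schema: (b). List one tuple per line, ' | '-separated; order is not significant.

Row counts bottom-up:
  T → 3
  π[h,b](T) → 3
  π[b](π[h,b](T)) → 3

== RESULT ==
b
5
5
8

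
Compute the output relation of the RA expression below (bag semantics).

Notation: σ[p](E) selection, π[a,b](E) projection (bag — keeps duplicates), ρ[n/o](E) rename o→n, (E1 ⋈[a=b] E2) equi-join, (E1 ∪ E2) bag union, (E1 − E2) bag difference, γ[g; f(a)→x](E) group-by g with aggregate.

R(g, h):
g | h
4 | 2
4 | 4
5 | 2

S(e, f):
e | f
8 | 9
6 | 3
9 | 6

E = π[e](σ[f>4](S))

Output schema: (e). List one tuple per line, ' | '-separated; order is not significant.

Per-node cardinality:
  S → 3
  σ[f>4](S) → 2
  π[e](σ[f>4](S)) → 2

== RESULT ==
e
8
9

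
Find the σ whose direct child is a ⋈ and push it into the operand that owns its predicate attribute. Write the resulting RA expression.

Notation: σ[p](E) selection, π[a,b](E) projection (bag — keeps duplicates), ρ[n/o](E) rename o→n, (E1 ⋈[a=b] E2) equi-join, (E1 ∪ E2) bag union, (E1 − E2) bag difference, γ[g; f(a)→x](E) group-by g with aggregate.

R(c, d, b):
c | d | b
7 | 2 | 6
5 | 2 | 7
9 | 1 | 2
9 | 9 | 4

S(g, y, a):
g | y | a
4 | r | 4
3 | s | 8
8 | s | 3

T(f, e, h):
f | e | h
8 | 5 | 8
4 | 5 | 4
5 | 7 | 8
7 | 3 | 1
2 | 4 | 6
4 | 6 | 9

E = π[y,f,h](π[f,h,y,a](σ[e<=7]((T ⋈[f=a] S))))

σ filters on e, owned by the left side.
E' = π[y,f,h](π[f,h,y,a]((σ[e<=7](T) ⋈[f=a] S)))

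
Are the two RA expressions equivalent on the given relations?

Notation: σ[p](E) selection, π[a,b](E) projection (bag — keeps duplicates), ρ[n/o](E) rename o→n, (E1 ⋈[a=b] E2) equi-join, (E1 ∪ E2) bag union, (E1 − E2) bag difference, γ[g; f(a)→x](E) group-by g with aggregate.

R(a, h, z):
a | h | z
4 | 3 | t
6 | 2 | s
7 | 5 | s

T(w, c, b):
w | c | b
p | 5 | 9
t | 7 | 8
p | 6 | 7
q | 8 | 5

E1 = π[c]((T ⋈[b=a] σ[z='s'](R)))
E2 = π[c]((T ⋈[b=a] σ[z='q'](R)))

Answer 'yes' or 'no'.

E1 subexpression sizes:
  T → 4
  R → 3
  σ[z='s'](R) → 2
  (T ⋈[b=a] σ[z='s'](R)) → 1
  π[c]((T ⋈[b=a] σ[z='s'](R))) → 1
E2 subexpression sizes:
  T → 4
  R → 3
  σ[z='q'](R) → 0
  (T ⋈[b=a] σ[z='q'](R)) → 0
  π[c]((T ⋈[b=a] σ[z='q'](R))) → 0

E1 result:
c
6
E2 result:
c
(0 rows)
Witness: (6,) appears 1× in E1 but 0× in E2.

no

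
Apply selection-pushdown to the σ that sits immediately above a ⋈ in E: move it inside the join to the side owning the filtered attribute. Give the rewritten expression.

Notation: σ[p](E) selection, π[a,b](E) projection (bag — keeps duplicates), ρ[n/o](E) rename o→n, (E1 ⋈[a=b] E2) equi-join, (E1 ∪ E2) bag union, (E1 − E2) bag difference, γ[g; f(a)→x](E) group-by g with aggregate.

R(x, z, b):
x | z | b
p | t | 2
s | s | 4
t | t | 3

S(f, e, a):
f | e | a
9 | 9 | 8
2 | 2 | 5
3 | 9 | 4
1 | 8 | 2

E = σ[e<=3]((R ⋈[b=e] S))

σ filters on e, owned by the right side.
E' = (R ⋈[b=e] σ[e<=3](S))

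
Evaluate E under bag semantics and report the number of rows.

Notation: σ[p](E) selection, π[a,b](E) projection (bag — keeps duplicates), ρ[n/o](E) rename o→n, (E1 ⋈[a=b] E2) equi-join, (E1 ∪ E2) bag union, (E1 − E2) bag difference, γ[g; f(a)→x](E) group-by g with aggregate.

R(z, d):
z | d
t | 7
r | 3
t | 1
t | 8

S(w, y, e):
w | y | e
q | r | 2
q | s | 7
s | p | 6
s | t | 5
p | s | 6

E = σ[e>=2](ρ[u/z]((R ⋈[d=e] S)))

Subexpression sizes:
  R → 4
  S → 5
  (R ⋈[d=e] S) → 1
  ρ[u/z]((R ⋈[d=e] S)) → 1
  σ[e>=2](ρ[u/z]((R ⋈[d=e] S))) → 1

|E| = 1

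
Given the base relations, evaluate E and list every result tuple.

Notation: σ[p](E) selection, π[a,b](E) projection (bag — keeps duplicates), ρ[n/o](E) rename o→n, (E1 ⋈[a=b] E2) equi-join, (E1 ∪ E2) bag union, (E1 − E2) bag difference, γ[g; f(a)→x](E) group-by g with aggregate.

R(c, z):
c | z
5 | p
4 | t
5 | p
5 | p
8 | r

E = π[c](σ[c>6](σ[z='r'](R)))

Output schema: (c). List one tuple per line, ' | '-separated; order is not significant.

Row counts bottom-up:
  R → 5
  σ[z='r'](R) → 1
  σ[c>6](σ[z='r'](R)) → 1
  π[c](σ[c>6](σ[z='r'](R))) → 1

== RESULT ==
c
8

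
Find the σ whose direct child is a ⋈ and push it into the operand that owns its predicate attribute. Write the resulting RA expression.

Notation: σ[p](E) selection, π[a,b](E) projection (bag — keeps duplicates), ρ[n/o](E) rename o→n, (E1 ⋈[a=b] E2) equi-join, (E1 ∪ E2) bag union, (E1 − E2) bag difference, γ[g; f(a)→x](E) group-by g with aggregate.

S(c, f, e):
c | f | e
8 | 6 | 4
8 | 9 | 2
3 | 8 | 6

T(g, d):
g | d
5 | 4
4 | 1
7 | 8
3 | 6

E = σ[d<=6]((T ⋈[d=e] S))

σ filters on d, owned by the left side.
E' = (σ[d<=6](T) ⋈[d=e] S)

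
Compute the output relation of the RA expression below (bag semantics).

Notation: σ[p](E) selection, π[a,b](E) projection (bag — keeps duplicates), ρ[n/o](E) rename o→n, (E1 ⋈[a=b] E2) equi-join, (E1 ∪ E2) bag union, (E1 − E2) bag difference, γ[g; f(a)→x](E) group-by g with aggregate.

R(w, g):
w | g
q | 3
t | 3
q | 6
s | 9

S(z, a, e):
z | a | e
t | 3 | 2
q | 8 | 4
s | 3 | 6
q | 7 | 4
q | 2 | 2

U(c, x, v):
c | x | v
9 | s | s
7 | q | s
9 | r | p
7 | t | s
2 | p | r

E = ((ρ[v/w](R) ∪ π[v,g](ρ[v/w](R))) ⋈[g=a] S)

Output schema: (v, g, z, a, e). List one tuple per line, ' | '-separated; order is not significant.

Per-node cardinality:
  R → 4
  ρ[v/w](R) → 4
  R → 4
  ρ[v/w](R) → 4
  π[v,g](ρ[v/w](R)) → 4
  (ρ[v/w](R) ∪ π[v,g](ρ[v/w](R))) → 8
  S → 5
  ((ρ[v/w](R) ∪ π[v,g](ρ[v/w](R))) ⋈[g=a] S) → 8

== RESULT ==
v | g | z | a | e
q | 3 | s | 3 | 6
q | 3 | s | 3 | 6
q | 3 | t | 3 | 2
q | 3 | t | 3 | 2
t | 3 | s | 3 | 6
t | 3 | s | 3 | 6
t | 3 | t | 3 | 2
t | 3 | t | 3 | 2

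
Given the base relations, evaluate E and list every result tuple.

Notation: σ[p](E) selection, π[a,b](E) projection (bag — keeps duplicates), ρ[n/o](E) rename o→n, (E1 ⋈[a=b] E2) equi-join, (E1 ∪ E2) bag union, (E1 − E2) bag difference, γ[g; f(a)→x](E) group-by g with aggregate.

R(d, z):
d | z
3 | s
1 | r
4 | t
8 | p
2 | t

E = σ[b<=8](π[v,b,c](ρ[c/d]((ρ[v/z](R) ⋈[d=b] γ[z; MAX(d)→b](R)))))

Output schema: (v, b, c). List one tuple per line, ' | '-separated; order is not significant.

Stepwise |·|:
  R → 5
  ρ[v/z](R) → 5
  R → 5
  γ[z; MAX(d)→b](R) → 4
  (ρ[v/z](R) ⋈[d=b] γ[z; MAX(d)→b](R)) → 4
  ρ[c/d]((ρ[v/z](R) ⋈[d=b] γ[z; MAX(d)→b](R))) → 4
  π[v,b,c](ρ[c/d]((ρ[v/z](R) ⋈[d=b] γ[z; MAX(d)→b](R)))) → 4
  σ[b<=8](π[v,b,c](ρ[c/d]((ρ[v/z](R) ⋈[d=b] γ[z; MAX(d)→b](R))))) → 4

== RESULT ==
v | b | c
p | 8 | 8
r | 1 | 1
s | 3 | 3
t | 4 | 4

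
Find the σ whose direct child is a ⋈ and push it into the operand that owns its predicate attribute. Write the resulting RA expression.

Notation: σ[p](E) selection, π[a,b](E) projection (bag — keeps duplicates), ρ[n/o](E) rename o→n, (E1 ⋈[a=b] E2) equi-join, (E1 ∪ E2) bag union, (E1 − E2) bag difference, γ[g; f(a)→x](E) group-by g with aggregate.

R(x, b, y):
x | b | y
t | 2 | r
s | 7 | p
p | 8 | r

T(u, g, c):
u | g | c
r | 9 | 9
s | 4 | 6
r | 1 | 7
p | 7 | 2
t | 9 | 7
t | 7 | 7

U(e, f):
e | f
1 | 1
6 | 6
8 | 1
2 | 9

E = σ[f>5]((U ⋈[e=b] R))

σ filters on f, owned by the left side.
E' = (σ[f>5](U) ⋈[e=b] R)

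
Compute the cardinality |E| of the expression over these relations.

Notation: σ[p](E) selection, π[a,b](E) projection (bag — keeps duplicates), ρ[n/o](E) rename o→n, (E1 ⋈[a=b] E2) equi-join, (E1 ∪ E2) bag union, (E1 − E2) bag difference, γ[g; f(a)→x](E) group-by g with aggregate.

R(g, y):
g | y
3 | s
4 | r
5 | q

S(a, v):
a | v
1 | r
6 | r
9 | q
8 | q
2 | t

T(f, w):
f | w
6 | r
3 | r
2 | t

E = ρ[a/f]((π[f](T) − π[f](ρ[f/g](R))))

Subexpression sizes:
  T → 3
  π[f](T) → 3
  R → 3
  ρ[f/g](R) → 3
  π[f](ρ[f/g](R)) → 3
  (π[f](T) − π[f](ρ[f/g](R))) → 2
  ρ[a/f]((π[f](T) − π[f](ρ[f/g](R)))) → 2

|E| = 2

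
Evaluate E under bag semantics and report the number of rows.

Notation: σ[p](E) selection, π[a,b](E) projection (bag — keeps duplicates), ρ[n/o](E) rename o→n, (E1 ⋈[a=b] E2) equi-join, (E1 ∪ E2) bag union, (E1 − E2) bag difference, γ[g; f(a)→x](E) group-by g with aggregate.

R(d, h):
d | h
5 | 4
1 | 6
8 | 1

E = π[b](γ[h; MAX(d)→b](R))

Stepwise |·|:
  R → 3
  γ[h; MAX(d)→b](R) → 3
  π[b](γ[h; MAX(d)→b](R)) → 3

|E| = 3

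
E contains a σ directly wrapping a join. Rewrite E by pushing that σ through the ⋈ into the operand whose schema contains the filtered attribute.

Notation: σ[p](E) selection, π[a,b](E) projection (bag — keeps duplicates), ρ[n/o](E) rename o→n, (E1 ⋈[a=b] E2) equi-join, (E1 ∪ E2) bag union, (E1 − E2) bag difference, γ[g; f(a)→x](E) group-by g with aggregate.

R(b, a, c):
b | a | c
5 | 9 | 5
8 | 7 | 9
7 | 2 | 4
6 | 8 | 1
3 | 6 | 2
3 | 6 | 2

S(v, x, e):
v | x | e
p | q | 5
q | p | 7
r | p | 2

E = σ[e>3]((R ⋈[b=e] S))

σ filters on e, owned by the right side.
E' = (R ⋈[b=e] σ[e>3](S))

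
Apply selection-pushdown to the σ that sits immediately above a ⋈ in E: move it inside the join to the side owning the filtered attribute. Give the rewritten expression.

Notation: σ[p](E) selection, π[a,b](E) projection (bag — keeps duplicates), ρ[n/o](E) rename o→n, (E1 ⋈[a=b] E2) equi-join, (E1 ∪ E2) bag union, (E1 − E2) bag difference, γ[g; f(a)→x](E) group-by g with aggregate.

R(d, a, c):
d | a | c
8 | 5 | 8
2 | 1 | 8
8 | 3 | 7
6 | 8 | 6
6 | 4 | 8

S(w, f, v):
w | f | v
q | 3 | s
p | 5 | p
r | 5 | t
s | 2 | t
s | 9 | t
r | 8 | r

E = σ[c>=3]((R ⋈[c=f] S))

σ filters on c, owned by the left side.
E' = (σ[c>=3](R) ⋈[c=f] S)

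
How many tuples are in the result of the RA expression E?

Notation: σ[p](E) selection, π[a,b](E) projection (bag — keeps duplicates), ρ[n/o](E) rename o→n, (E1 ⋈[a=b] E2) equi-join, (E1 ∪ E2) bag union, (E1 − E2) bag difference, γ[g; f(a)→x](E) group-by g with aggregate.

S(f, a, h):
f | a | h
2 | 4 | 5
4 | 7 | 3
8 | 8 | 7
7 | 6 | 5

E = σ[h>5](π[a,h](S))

Stepwise |·|:
  S → 4
  π[a,h](S) → 4
  σ[h>5](π[a,h](S)) → 1

|E| = 1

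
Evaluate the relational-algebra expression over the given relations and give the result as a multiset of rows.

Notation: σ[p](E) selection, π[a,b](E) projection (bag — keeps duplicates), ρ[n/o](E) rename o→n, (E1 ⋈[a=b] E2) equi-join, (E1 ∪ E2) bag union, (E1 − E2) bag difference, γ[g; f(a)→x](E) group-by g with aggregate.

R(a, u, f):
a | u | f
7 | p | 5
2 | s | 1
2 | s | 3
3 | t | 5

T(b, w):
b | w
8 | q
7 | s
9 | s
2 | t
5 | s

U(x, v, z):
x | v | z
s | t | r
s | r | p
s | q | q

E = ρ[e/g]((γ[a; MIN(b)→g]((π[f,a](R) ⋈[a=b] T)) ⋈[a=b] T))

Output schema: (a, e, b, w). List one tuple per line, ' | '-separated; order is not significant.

Per-node cardinality:
  R → 4
  π[f,a](R) → 4
  T → 5
  (π[f,a](R) ⋈[a=b] T) → 3
  γ[a; MIN(b)→g]((π[f,a](R) ⋈[a=b] T)) → 2
  T → 5
  (γ[a; MIN(b)→g]((π[f,a](R) ⋈[a=b] T)) ⋈[a=b] T) → 2
  ρ[e/g]((γ[a; MIN(b)→g]((π[f,a](R) ⋈[a=b] T)) ⋈[a=b] T)) → 2

== RESULT ==
a | e | b | w
2 | 2 | 2 | t
7 | 7 | 7 | s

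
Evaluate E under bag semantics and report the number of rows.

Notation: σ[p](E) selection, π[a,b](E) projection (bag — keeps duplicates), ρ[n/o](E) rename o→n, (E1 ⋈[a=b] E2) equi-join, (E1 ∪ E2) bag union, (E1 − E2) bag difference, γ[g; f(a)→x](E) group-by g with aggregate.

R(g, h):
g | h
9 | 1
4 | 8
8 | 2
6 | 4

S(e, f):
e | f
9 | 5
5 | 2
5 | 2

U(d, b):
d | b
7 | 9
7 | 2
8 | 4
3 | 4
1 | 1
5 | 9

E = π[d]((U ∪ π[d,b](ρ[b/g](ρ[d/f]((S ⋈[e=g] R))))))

Stepwise |·|:
  U → 6
  S → 3
  R → 4
  (S ⋈[e=g] R) → 1
  ρ[d/f]((S ⋈[e=g] R)) → 1
  ρ[b/g](ρ[d/f]((S ⋈[e=g] R))) → 1
  π[d,b](ρ[b/g](ρ[d/f]((S ⋈[e=g] R)))) → 1
  (U ∪ π[d,b](ρ[b/g](ρ[d/f]((S ⋈[e=g] R))))) → 7
  π[d]((U ∪ π[d,b](ρ[b/g](ρ[d/f]((S ⋈[e=g] R)))))) → 7

|E| = 7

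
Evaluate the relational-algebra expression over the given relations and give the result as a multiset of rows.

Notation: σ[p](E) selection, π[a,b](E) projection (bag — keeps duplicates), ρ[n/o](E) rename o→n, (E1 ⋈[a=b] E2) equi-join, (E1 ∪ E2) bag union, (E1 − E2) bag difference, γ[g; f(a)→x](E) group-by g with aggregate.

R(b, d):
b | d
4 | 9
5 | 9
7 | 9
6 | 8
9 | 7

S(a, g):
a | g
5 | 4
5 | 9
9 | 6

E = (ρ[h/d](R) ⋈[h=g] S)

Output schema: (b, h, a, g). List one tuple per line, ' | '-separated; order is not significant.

Stepwise |·|:
  R → 5
  ρ[h/d](R) → 5
  S → 3
  (ρ[h/d](R) ⋈[h=g] S) → 3

== RESULT ==
b | h | a | g
4 | 9 | 5 | 9
5 | 9 | 5 | 9
7 | 9 | 5 | 9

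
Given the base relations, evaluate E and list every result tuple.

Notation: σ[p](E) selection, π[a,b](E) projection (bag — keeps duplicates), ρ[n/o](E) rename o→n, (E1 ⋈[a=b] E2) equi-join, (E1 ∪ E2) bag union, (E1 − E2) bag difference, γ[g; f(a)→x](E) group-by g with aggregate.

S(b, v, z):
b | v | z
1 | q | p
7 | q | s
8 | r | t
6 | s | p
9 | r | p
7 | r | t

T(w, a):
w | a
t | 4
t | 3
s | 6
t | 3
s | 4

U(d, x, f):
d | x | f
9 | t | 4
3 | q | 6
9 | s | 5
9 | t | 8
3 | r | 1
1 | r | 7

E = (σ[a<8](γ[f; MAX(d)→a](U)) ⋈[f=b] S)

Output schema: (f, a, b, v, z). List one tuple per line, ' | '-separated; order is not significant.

Row counts bottom-up:
  U → 6
  γ[f; MAX(d)→a](U) → 6
  σ[a<8](γ[f; MAX(d)→a](U)) → 3
  S → 6
  (σ[a<8](γ[f; MAX(d)→a](U)) ⋈[f=b] S) → 4

== RESULT ==
f | a | b | v | z
1 | 3 | 1 | q | p
6 | 3 | 6 | s | p
7 | 1 | 7 | q | s
7 | 1 | 7 | r | t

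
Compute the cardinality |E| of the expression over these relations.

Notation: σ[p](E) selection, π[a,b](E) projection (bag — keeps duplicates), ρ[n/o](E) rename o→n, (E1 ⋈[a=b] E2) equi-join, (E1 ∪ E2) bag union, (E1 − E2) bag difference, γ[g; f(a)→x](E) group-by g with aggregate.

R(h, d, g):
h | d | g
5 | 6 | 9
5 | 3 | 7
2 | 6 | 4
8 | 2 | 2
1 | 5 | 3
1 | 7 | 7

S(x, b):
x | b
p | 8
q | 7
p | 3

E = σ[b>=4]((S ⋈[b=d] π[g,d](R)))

Row counts bottom-up:
  S → 3
  R → 6
  π[g,d](R) → 6
  (S ⋈[b=d] π[g,d](R)) → 2
  σ[b>=4]((S ⋈[b=d] π[g,d](R))) → 1

|E| = 1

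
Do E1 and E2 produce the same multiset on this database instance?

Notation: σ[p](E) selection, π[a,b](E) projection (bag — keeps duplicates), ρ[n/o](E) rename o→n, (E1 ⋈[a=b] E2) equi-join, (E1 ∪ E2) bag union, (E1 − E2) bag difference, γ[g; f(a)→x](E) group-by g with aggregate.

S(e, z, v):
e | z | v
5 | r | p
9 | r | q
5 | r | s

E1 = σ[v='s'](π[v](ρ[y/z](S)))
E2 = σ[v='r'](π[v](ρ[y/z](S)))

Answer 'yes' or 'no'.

E1 subexpression sizes:
  S → 3
  ρ[y/z](S) → 3
  π[v](ρ[y/z](S)) → 3
  σ[v='s'](π[v](ρ[y/z](S))) → 1
E2 subexpression sizes:
  S → 3
  ρ[y/z](S) → 3
  π[v](ρ[y/z](S)) → 3
  σ[v='r'](π[v](ρ[y/z](S))) → 0

E1 result:
v
s
E2 result:
v
(0 rows)
Witness: ('s',) appears 1× in E1 but 0× in E2.

no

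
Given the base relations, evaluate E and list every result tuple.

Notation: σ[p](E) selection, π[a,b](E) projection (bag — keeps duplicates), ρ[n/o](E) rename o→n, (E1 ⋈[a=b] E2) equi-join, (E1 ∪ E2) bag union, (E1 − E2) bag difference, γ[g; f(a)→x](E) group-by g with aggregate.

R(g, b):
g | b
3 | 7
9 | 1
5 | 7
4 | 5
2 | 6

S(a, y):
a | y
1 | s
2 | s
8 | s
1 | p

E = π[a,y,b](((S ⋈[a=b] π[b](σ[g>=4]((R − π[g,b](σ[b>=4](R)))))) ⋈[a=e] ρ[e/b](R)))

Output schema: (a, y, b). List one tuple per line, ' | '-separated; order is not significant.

Per-node cardinality:
  S → 4
  R → 5
  R → 5
  σ[b>=4](R) → 4
  π[g,b](σ[b>=4](R)) → 4
  (R − π[g,b](σ[b>=4](R))) → 1
  σ[g>=4]((R − π[g,b](σ[b>=4](R)))) → 1
  π[b](σ[g>=4]((R − π[g,b](σ[b>=4](R))))) → 1
  (S ⋈[a=b] π[b](σ[g>=4]((R − π[g,b](σ[b>=4](R)))))) → 2
  R → 5
  ρ[e/b](R) → 5
  ((S ⋈[a=b] π[b](σ[g>=4]((R − π[g,b](σ[b>=4](R)))))) ⋈[a=e] ρ[e/b](R)) → 2
  π[a,y,b](((S ⋈[a=b] π[b](σ[g>=4]((R − π[g,b](σ[b>=4](R)))))) ⋈[a=e] ρ[e/b](R))) → 2

== RESULT ==
a | y | b
1 | p | 1
1 | s | 1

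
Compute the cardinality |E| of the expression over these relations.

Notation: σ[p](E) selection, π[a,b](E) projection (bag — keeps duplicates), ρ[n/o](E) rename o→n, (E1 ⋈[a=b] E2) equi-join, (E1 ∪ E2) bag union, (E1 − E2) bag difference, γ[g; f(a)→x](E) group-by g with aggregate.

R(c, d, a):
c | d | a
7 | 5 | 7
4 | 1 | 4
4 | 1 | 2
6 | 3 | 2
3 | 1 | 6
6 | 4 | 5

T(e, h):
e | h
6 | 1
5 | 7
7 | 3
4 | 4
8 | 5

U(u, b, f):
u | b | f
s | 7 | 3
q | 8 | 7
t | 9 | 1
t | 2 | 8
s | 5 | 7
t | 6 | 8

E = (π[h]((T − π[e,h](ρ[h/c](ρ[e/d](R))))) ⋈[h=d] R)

Stepwise |·|:
  T → 5
  R → 6
  ρ[e/d](R) → 6
  ρ[h/c](ρ[e/d](R)) → 6
  π[e,h](ρ[h/c](ρ[e/d](R))) → 6
  (T − π[e,h](ρ[h/c](ρ[e/d](R)))) → 4
  π[h]((T − π[e,h](ρ[h/c](ρ[e/d](R))))) → 4
  R → 6
  (π[h]((T − π[e,h](ρ[h/c](ρ[e/d](R))))) ⋈[h=d] R) → 6

|E| = 6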